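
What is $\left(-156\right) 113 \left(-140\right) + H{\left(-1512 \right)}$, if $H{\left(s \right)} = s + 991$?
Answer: $2467399$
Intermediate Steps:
$H{\left(s \right)} = 991 + s$
$\left(-156\right) 113 \left(-140\right) + H{\left(-1512 \right)} = \left(-156\right) 113 \left(-140\right) + \left(991 - 1512\right) = \left(-17628\right) \left(-140\right) - 521 = 2467920 - 521 = 2467399$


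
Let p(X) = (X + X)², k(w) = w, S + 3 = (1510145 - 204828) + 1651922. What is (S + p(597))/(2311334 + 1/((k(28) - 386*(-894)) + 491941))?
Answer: 99153950168/52289434019 ≈ 1.8963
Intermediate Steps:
S = 2957236 (S = -3 + ((1510145 - 204828) + 1651922) = -3 + (1305317 + 1651922) = -3 + 2957239 = 2957236)
p(X) = 4*X² (p(X) = (2*X)² = 4*X²)
(S + p(597))/(2311334 + 1/((k(28) - 386*(-894)) + 491941)) = (2957236 + 4*597²)/(2311334 + 1/((28 - 386*(-894)) + 491941)) = (2957236 + 4*356409)/(2311334 + 1/((28 + 345084) + 491941)) = (2957236 + 1425636)/(2311334 + 1/(345112 + 491941)) = 4382872/(2311334 + 1/837053) = 4382872/(1934709058703/837053) = 4382872*(837053/1934709058703) = 99153950168/52289434019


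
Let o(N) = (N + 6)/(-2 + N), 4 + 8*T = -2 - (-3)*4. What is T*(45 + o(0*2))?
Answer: 63/2 ≈ 31.500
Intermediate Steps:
T = 3/4 (T = -1/2 + (-2 - (-3)*4)/8 = -1/2 + (-2 - 1*(-12))/8 = -1/2 + (-2 + 12)/8 = -1/2 + (1/8)*10 = -1/2 + 5/4 = 3/4 ≈ 0.75000)
o(N) = (6 + N)/(-2 + N)
T*(45 + o(0*2)) = 3*(45 + (6 + 0*2)/(-2 + 0*2))/4 = 3*(45 + (6 + 0)/(-2 + 0))/4 = 3*(45 + 6/(-2))/4 = 3*(45 - 1/2*6)/4 = 3*(45 - 3)/4 = (3/4)*42 = 63/2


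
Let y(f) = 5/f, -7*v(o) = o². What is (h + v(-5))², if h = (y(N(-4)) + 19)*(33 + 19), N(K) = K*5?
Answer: 46240000/49 ≈ 9.4367e+5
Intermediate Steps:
N(K) = 5*K
v(o) = -o²/7
h = 975 (h = (5/((5*(-4))) + 19)*(33 + 19) = (5/(-20) + 19)*52 = (5*(-1/20) + 19)*52 = (-¼ + 19)*52 = (75/4)*52 = 975)
(h + v(-5))² = (975 - ⅐*(-5)²)² = (975 - ⅐*25)² = (975 - 25/7)² = (6800/7)² = 46240000/49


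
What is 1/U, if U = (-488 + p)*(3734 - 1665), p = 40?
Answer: -1/926912 ≈ -1.0789e-6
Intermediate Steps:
U = -926912 (U = (-488 + 40)*(3734 - 1665) = -448*2069 = -926912)
1/U = 1/(-926912) = -1/926912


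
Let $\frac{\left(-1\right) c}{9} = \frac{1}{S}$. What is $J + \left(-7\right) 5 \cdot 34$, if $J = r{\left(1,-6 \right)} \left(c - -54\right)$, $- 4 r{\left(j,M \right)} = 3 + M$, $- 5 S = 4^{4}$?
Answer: $- \frac{1176953}{1024} \approx -1149.4$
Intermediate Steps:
$S = - \frac{256}{5}$ ($S = - \frac{4^{4}}{5} = \left(- \frac{1}{5}\right) 256 = - \frac{256}{5} \approx -51.2$)
$c = \frac{45}{256}$ ($c = - \frac{9}{- \frac{256}{5}} = \left(-9\right) \left(- \frac{5}{256}\right) = \frac{45}{256} \approx 0.17578$)
$r{\left(j,M \right)} = - \frac{3}{4} - \frac{M}{4}$ ($r{\left(j,M \right)} = - \frac{3 + M}{4} = - \frac{3}{4} - \frac{M}{4}$)
$J = \frac{41607}{1024}$ ($J = \left(- \frac{3}{4} - - \frac{3}{2}\right) \left(\frac{45}{256} - -54\right) = \left(- \frac{3}{4} + \frac{3}{2}\right) \left(\frac{45}{256} + 54\right) = \frac{3}{4} \cdot \frac{13869}{256} = \frac{41607}{1024} \approx 40.632$)
$J + \left(-7\right) 5 \cdot 34 = \frac{41607}{1024} + \left(-7\right) 5 \cdot 34 = \frac{41607}{1024} - 1190 = - \frac{1176953}{1024}$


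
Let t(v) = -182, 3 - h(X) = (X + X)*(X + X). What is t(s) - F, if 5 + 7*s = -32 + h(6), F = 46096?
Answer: -46278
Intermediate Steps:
h(X) = 3 - 4*X² (h(X) = 3 - (X + X)*(X + X) = 3 - 2*X*2*X = 3 - 4*X²)
s = -178/7 (s = -5/7 + (-32 + (3 - 4*6²))/7 = -5/7 + (-32 + (3 - 4*36))/7 = -5/7 + (-32 + (3 - 144))/7 = -5/7 + (-32 - 141)/7 = -5/7 + (⅐)*(-173) = -5/7 - 173/7 = -178/7 ≈ -25.429)
t(s) - F = -182 - 1*46096 = -182 - 46096 = -46278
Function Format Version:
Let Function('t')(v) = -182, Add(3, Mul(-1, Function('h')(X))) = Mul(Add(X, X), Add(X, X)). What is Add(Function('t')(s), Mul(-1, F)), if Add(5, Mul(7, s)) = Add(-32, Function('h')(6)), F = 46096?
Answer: -46278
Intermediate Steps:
Function('h')(X) = Add(3, Mul(-4, Pow(X, 2))) (Function('h')(X) = Add(3, Mul(-1, Mul(Add(X, X), Add(X, X)))) = Add(3, Mul(-1, Mul(Mul(2, X), Mul(2, X)))) = Add(3, Mul(-1, Mul(4, Pow(X, 2)))) = Add(3, Mul(-4, Pow(X, 2))))
s = Rational(-178, 7) (s = Add(Rational(-5, 7), Mul(Rational(1, 7), Add(-32, Add(3, Mul(-4, Pow(6, 2)))))) = Add(Rational(-5, 7), Mul(Rational(1, 7), Add(-32, Add(3, Mul(-4, 36))))) = Add(Rational(-5, 7), Mul(Rational(1, 7), Add(-32, Add(3, -144)))) = Add(Rational(-5, 7), Mul(Rational(1, 7), Add(-32, -141))) = Add(Rational(-5, 7), Mul(Rational(1, 7), -173)) = Add(Rational(-5, 7), Rational(-173, 7)) = Rational(-178, 7) ≈ -25.429)
Add(Function('t')(s), Mul(-1, F)) = Add(-182, Mul(-1, 46096)) = Add(-182, -46096) = -46278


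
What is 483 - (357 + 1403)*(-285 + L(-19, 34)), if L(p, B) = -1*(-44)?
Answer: 424643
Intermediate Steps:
L(p, B) = 44
483 - (357 + 1403)*(-285 + L(-19, 34)) = 483 - (357 + 1403)*(-285 + 44) = 483 - 1760*(-241) = 483 - 1*(-424160) = 483 + 424160 = 424643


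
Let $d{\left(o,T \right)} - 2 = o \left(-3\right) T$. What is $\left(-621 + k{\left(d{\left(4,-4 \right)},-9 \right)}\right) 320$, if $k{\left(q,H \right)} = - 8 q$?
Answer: $-326720$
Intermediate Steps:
$d{\left(o,T \right)} = 2 - 3 T o$ ($d{\left(o,T \right)} = 2 + o \left(-3\right) T = 2 + - 3 o T = 2 - 3 T o$)
$\left(-621 + k{\left(d{\left(4,-4 \right)},-9 \right)}\right) 320 = \left(-621 - 8 \left(2 - \left(-12\right) 4\right)\right) 320 = \left(-621 - 8 \left(2 + 48\right)\right) 320 = \left(-621 - 400\right) 320 = \left(-1021\right) 320 = -326720$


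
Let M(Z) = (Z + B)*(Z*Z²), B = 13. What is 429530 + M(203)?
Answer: 1807361762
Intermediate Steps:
M(Z) = Z³*(13 + Z) (M(Z) = (Z + 13)*(Z*Z²) = (13 + Z)*Z³ = Z³*(13 + Z))
429530 + M(203) = 429530 + 203³*(13 + 203) = 429530 + 8365427*216 = 429530 + 1806932232 = 1807361762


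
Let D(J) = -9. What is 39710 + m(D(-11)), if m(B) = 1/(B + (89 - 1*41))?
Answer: 1548691/39 ≈ 39710.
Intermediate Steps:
m(B) = 1/(48 + B) (m(B) = 1/(B + (89 - 41)) = 1/(B + 48) = 1/(48 + B))
39710 + m(D(-11)) = 39710 + 1/(48 - 9) = 39710 + 1/39 = 1548691/39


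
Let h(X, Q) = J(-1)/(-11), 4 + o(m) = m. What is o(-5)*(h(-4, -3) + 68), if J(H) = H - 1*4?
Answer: -6777/11 ≈ -616.09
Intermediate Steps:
o(m) = -4 + m
J(H) = -4 + H (J(H) = H - 4 = -4 + H)
h(X, Q) = 5/11 (h(X, Q) = (-4 - 1)/(-11) = -5*(-1/11) = 5/11)
o(-5)*(h(-4, -3) + 68) = (-4 - 5)*(5/11 + 68) = -9*753/11 = -6777/11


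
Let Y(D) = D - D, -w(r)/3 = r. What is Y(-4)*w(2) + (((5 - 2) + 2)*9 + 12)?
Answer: 57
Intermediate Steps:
w(r) = -3*r
Y(D) = 0
Y(-4)*w(2) + (((5 - 2) + 2)*9 + 12) = 0*(-3*2) + (((5 - 2) + 2)*9 + 12) = 0*(-6) + ((3 + 2)*9 + 12) = 0 + (5*9 + 12) = 0 + (45 + 12) = 0 + 57 = 57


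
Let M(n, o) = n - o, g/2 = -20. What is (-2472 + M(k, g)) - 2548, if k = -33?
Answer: -5013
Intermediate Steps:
g = -40 (g = 2*(-20) = -40)
(-2472 + M(k, g)) - 2548 = (-2472 + (-33 - 1*(-40))) - 2548 = (-2472 + (-33 + 40)) - 2548 = (-2472 + 7) - 2548 = -2465 - 2548 = -5013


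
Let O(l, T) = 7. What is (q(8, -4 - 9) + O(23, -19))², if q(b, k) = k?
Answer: 36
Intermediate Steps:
(q(8, -4 - 9) + O(23, -19))² = ((-4 - 9) + 7)² = (-13 + 7)² = (-6)² = 36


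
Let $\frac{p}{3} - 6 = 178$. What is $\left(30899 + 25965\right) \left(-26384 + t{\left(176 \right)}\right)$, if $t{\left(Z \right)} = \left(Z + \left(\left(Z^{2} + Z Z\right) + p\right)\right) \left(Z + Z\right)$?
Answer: $1253110603264$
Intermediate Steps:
$p = 552$ ($p = 18 + 3 \cdot 178 = 18 + 534 = 552$)
$t{\left(Z \right)} = 2 Z \left(552 + Z + 2 Z^{2}\right)$ ($t{\left(Z \right)} = \left(Z + \left(\left(Z^{2} + Z Z\right) + 552\right)\right) \left(Z + Z\right) = \left(Z + \left(\left(Z^{2} + Z^{2}\right) + 552\right)\right) 2 Z = \left(Z + \left(2 Z^{2} + 552\right)\right) 2 Z = \left(Z + \left(552 + 2 Z^{2}\right)\right) 2 Z = \left(552 + Z + 2 Z^{2}\right) 2 Z = 2 Z \left(552 + Z + 2 Z^{2}\right)$)
$\left(30899 + 25965\right) \left(-26384 + t{\left(176 \right)}\right) = \left(30899 + 25965\right) \left(-26384 + 2 \cdot 176 \left(552 + 176 + 2 \cdot 176^{2}\right)\right) = 56864 \left(-26384 + 2 \cdot 176 \left(552 + 176 + 2 \cdot 30976\right)\right) = 56864 \left(-26384 + 2 \cdot 176 \left(552 + 176 + 61952\right)\right) = 56864 \left(-26384 + 2 \cdot 176 \cdot 62680\right) = 56864 \left(-26384 + 22063360\right) = 56864 \cdot 22036976 = 1253110603264$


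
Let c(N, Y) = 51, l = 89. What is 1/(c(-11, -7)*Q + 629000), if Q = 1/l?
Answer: 89/55981051 ≈ 1.5898e-6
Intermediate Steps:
Q = 1/89 ≈ 0.011236
1/(c(-11, -7)*Q + 629000) = 1/(51*(1/89) + 629000) = 1/(51/89 + 629000) = 1/(55981051/89) = 89/55981051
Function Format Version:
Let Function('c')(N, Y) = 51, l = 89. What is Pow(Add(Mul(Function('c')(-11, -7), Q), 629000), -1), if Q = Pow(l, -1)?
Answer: Rational(89, 55981051) ≈ 1.5898e-6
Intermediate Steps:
Q = Rational(1, 89) (Q = Pow(89, -1) = Rational(1, 89) ≈ 0.011236)
Pow(Add(Mul(Function('c')(-11, -7), Q), 629000), -1) = Pow(Add(Mul(51, Rational(1, 89)), 629000), -1) = Pow(Add(Rational(51, 89), 629000), -1) = Pow(Rational(55981051, 89), -1) = Rational(89, 55981051)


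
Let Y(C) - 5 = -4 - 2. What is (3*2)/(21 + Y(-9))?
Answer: 3/10 ≈ 0.30000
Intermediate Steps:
Y(C) = -1 (Y(C) = 5 + (-4 - 2) = 5 - 6 = -1)
(3*2)/(21 + Y(-9)) = (3*2)/(21 - 1) = 6/20 = 6*(1/20) = 3/10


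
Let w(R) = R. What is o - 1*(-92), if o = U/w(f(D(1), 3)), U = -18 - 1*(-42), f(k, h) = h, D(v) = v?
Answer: 100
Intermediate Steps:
U = 24 (U = -18 + 42 = 24)
o = 8 (o = 24/3 = 24*(⅓) = 8)
o - 1*(-92) = 8 - 1*(-92) = 8 + 92 = 100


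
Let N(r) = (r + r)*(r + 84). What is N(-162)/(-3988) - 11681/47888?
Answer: -314202341/47744336 ≈ -6.5809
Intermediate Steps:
N(r) = 2*r*(84 + r) (N(r) = (2*r)*(84 + r) = 2*r*(84 + r))
N(-162)/(-3988) - 11681/47888 = (2*(-162)*(84 - 162))/(-3988) - 11681/47888 = (2*(-162)*(-78))*(-1/3988) - 11681*1/47888 = 25272*(-1/3988) - 11681/47888 = -6318/997 - 11681/47888 = -314202341/47744336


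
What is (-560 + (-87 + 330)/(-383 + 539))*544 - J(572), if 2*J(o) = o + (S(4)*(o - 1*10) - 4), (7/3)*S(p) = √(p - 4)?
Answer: -3952996/13 ≈ -3.0408e+5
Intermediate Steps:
S(p) = 3*√(-4 + p)/7 (S(p) = 3*√(p - 4)/7 = 3*√(-4 + p)/7)
J(o) = -2 + o/2 (J(o) = (o + ((3*√(-4 + 4)/7)*(o - 1*10) - 4))/2 = (o + ((3*√0/7)*(o - 10) - 4))/2 = (o + (((3/7)*0)*(-10 + o) - 4))/2 = (o + (0*(-10 + o) - 4))/2 = (o + (0 - 4))/2 = (o - 4)/2 = (-4 + o)/2 = -2 + o/2)
(-560 + (-87 + 330)/(-383 + 539))*544 - J(572) = (-560 + (-87 + 330)/(-383 + 539))*544 - (-2 + (½)*572) = (-560 + 243/156)*544 - (-2 + 286) = (-560 + 243*(1/156))*544 - 1*284 = (-560 + 81/52)*544 - 284 = -29039/52*544 - 284 = -3949304/13 - 284 = -3952996/13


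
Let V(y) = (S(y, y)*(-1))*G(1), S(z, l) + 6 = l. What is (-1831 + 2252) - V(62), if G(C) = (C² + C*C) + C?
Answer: 589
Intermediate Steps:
G(C) = C + 2*C² (G(C) = (C² + C²) + C = 2*C² + C = C + 2*C²)
S(z, l) = -6 + l
V(y) = 18 - 3*y (V(y) = ((-6 + y)*(-1))*(1*(1 + 2*1)) = (6 - y)*(1*(1 + 2)) = (6 - y)*(1*3) = (6 - y)*3 = 18 - 3*y)
(-1831 + 2252) - V(62) = (-1831 + 2252) - (18 - 3*62) = 421 - (18 - 186) = 421 - 1*(-168) = 421 + 168 = 589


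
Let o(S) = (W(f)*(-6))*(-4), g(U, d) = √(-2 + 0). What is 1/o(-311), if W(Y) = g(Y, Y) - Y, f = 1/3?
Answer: -1/152 - 3*I*√2/152 ≈ -0.0065789 - 0.027912*I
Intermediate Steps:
f = ⅓ ≈ 0.33333
g(U, d) = I*√2 (g(U, d) = √(-2) = I*√2)
W(Y) = -Y + I*√2 (W(Y) = I*√2 - Y = -Y + I*√2)
o(S) = -8 + 24*I*√2 (o(S) = ((-1*⅓ + I*√2)*(-6))*(-4) = ((-⅓ + I*√2)*(-6))*(-4) = (2 - 6*I*√2)*(-4) = -8 + 24*I*√2)
1/o(-311) = 1/(-8 + 24*I*√2)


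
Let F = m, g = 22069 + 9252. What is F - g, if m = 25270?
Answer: -6051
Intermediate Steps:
g = 31321
F = 25270
F - g = 25270 - 1*31321 = 25270 - 31321 = -6051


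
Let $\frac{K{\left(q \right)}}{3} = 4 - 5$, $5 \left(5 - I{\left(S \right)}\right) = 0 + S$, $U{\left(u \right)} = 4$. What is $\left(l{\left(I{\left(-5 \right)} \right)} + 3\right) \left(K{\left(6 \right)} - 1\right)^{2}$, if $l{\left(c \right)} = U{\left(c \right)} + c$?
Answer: $208$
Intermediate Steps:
$I{\left(S \right)} = 5 - \frac{S}{5}$ ($I{\left(S \right)} = 5 - \frac{0 + S}{5} = 5 - \frac{S}{5}$)
$K{\left(q \right)} = -3$ ($K{\left(q \right)} = 3 \left(4 - 5\right) = 3 \left(-1\right) = -3$)
$l{\left(c \right)} = 4 + c$
$\left(l{\left(I{\left(-5 \right)} \right)} + 3\right) \left(K{\left(6 \right)} - 1\right)^{2} = \left(\left(4 + \left(5 - -1\right)\right) + 3\right) \left(-3 - 1\right)^{2} = \left(\left(4 + \left(5 + 1\right)\right) + 3\right) \left(-4\right)^{2} = \left(\left(4 + 6\right) + 3\right) 16 = \left(10 + 3\right) 16 = 13 \cdot 16 = 208$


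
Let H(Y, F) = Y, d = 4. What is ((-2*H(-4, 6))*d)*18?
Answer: 576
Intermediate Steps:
((-2*H(-4, 6))*d)*18 = (-2*(-4)*4)*18 = (8*4)*18 = 32*18 = 576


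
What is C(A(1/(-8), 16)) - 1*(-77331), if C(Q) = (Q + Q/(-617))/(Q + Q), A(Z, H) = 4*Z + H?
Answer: 47713535/617 ≈ 77332.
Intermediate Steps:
A(Z, H) = H + 4*Z
C(Q) = 308/617 (C(Q) = (Q + Q*(-1/617))/((2*Q)) = (Q - Q/617)*(1/(2*Q)) = (616*Q/617)*(1/(2*Q)) = 308/617)
C(A(1/(-8), 16)) - 1*(-77331) = 308/617 - 1*(-77331) = 308/617 + 77331 = 47713535/617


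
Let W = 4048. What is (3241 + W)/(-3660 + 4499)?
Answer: 7289/839 ≈ 8.6877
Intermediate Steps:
(3241 + W)/(-3660 + 4499) = (3241 + 4048)/(-3660 + 4499) = 7289/839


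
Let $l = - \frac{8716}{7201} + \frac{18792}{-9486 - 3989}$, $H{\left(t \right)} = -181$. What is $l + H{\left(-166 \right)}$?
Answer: $- \frac{17815828267}{97033475} \approx -183.6$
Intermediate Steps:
$l = - \frac{252769292}{97033475}$ ($l = \left(-8716\right) \frac{1}{7201} + \frac{18792}{-9486 - 3989} = - \frac{8716}{7201} + \frac{18792}{-13475} = - \frac{8716}{7201} + 18792 \left(- \frac{1}{13475}\right) = - \frac{8716}{7201} - \frac{18792}{13475} = - \frac{252769292}{97033475} \approx -2.605$)
$l + H{\left(-166 \right)} = - \frac{252769292}{97033475} - 181 = - \frac{17815828267}{97033475}$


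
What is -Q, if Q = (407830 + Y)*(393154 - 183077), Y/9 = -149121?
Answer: 196266327943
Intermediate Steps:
Y = -1342089 (Y = 9*(-149121) = -1342089)
Q = -196266327943 (Q = (407830 - 1342089)*(393154 - 183077) = -934259*210077 = -196266327943)
-Q = -1*(-196266327943) = 196266327943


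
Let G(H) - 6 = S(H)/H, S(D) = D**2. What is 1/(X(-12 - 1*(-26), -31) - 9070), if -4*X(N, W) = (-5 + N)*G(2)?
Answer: -1/9088 ≈ -0.00011004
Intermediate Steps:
G(H) = 6 + H (G(H) = 6 + H**2/H = 6 + H)
X(N, W) = 10 - 2*N (X(N, W) = -(-5 + N)*(6 + 2)/4 = -(-5 + N)*8/4 = -(-40 + 8*N)/4 = 10 - 2*N)
1/(X(-12 - 1*(-26), -31) - 9070) = 1/((10 - 2*(-12 - 1*(-26))) - 9070) = 1/((10 - 2*(-12 + 26)) - 9070) = 1/((10 - 2*14) - 9070) = 1/((10 - 28) - 9070) = 1/(-18 - 9070) = 1/(-9088) = -1/9088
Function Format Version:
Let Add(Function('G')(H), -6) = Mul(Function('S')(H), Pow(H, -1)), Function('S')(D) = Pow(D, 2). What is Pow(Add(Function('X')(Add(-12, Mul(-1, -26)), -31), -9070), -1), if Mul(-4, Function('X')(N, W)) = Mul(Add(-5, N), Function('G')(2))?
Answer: Rational(-1, 9088) ≈ -0.00011004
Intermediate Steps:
Function('G')(H) = Add(6, H) (Function('G')(H) = Add(6, Mul(Pow(H, 2), Pow(H, -1))) = Add(6, H))
Function('X')(N, W) = Add(10, Mul(-2, N)) (Function('X')(N, W) = Mul(Rational(-1, 4), Mul(Add(-5, N), Add(6, 2))) = Mul(Rational(-1, 4), Mul(Add(-5, N), 8)) = Mul(Rational(-1, 4), Add(-40, Mul(8, N))) = Add(10, Mul(-2, N)))
Pow(Add(Function('X')(Add(-12, Mul(-1, -26)), -31), -9070), -1) = Pow(Add(Add(10, Mul(-2, Add(-12, Mul(-1, -26)))), -9070), -1) = Pow(Add(Add(10, Mul(-2, Add(-12, 26))), -9070), -1) = Pow(Add(Add(10, Mul(-2, 14)), -9070), -1) = Pow(Add(Add(10, -28), -9070), -1) = Pow(Add(-18, -9070), -1) = Pow(-9088, -1) = Rational(-1, 9088)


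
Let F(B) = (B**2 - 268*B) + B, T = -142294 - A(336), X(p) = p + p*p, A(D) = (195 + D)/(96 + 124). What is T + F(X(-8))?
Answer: -33904731/220 ≈ -1.5411e+5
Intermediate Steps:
A(D) = 39/44 + D/220 (A(D) = (195 + D)/220 = (195 + D)*(1/220) = 39/44 + D/220)
X(p) = p + p**2
T = -31305211/220 (T = -142294 - (39/44 + (1/220)*336) = -142294 - (39/44 + 84/55) = -142294 - 1*531/220 = -142294 - 531/220 = -31305211/220 ≈ -1.4230e+5)
F(B) = B**2 - 267*B
T + F(X(-8)) = -31305211/220 + (-8*(1 - 8))*(-267 - 8*(1 - 8)) = -31305211/220 + (-8*(-7))*(-267 - 8*(-7)) = -31305211/220 + 56*(-267 + 56) = -31305211/220 + 56*(-211) = -31305211/220 - 11816 = -33904731/220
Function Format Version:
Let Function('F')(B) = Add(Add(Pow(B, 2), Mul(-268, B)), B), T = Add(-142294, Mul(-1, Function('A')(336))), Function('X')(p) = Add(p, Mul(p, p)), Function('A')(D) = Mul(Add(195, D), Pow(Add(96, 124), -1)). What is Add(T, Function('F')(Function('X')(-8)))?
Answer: Rational(-33904731, 220) ≈ -1.5411e+5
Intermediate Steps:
Function('A')(D) = Add(Rational(39, 44), Mul(Rational(1, 220), D)) (Function('A')(D) = Mul(Add(195, D), Pow(220, -1)) = Mul(Add(195, D), Rational(1, 220)) = Add(Rational(39, 44), Mul(Rational(1, 220), D)))
Function('X')(p) = Add(p, Pow(p, 2))
T = Rational(-31305211, 220) (T = Add(-142294, Mul(-1, Add(Rational(39, 44), Mul(Rational(1, 220), 336)))) = Add(-142294, Mul(-1, Add(Rational(39, 44), Rational(84, 55)))) = Add(-142294, Mul(-1, Rational(531, 220))) = Add(-142294, Rational(-531, 220)) = Rational(-31305211, 220) ≈ -1.4230e+5)
Function('F')(B) = Add(Pow(B, 2), Mul(-267, B))
Add(T, Function('F')(Function('X')(-8))) = Add(Rational(-31305211, 220), Mul(Mul(-8, Add(1, -8)), Add(-267, Mul(-8, Add(1, -8))))) = Add(Rational(-31305211, 220), Mul(Mul(-8, -7), Add(-267, Mul(-8, -7)))) = Add(Rational(-31305211, 220), Mul(56, Add(-267, 56))) = Add(Rational(-31305211, 220), Mul(56, -211)) = Add(Rational(-31305211, 220), -11816) = Rational(-33904731, 220)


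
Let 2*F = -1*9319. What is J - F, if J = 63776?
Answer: 136871/2 ≈ 68436.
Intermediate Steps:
F = -9319/2 (F = (-1*9319)/2 = (½)*(-9319) = -9319/2 ≈ -4659.5)
J - F = 63776 - 1*(-9319/2) = 63776 + 9319/2 = 136871/2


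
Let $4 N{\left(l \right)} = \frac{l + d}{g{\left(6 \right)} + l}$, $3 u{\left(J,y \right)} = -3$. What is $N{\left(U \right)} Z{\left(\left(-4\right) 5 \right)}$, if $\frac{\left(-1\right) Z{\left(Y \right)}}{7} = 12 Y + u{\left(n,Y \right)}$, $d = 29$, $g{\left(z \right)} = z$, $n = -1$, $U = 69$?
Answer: $\frac{82663}{150} \approx 551.09$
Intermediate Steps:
$u{\left(J,y \right)} = -1$ ($u{\left(J,y \right)} = \frac{1}{3} \left(-3\right) = -1$)
$N{\left(l \right)} = \frac{29 + l}{4 \left(6 + l\right)}$ ($N{\left(l \right)} = \frac{\left(l + 29\right) \frac{1}{6 + l}}{4} = \frac{\left(29 + l\right) \frac{1}{6 + l}}{4} = \frac{\frac{1}{6 + l} \left(29 + l\right)}{4} = \frac{29 + l}{4 \left(6 + l\right)}$)
$Z{\left(Y \right)} = 7 - 84 Y$ ($Z{\left(Y \right)} = - 7 \left(12 Y - 1\right) = - 7 \left(-1 + 12 Y\right) = 7 - 84 Y$)
$N{\left(U \right)} Z{\left(\left(-4\right) 5 \right)} = \frac{29 + 69}{4 \left(6 + 69\right)} \left(7 - 84 \left(\left(-4\right) 5\right)\right) = \frac{1}{4} \cdot \frac{1}{75} \cdot 98 \left(7 - -1680\right) = \frac{1}{4} \cdot \frac{1}{75} \cdot 98 \left(7 + 1680\right) = \frac{49}{150} \cdot 1687 = \frac{82663}{150}$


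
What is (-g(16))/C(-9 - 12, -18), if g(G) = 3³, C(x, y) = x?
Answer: 9/7 ≈ 1.2857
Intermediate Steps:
g(G) = 27
(-g(16))/C(-9 - 12, -18) = (-1*27)/(-9 - 12) = -27/(-21) = -27*(-1/21) = 9/7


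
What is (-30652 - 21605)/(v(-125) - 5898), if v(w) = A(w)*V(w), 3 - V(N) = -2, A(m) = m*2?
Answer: 52257/7148 ≈ 7.3107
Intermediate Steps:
A(m) = 2*m
V(N) = 5 (V(N) = 3 - 1*(-2) = 3 + 2 = 5)
v(w) = 10*w (v(w) = (2*w)*5 = 10*w)
(-30652 - 21605)/(v(-125) - 5898) = (-30652 - 21605)/(10*(-125) - 5898) = -52257/(-1250 - 5898) = -52257/(-7148) = -52257*(-1/7148) = 52257/7148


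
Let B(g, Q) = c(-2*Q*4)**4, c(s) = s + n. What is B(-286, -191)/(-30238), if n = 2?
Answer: -2739906405000/15119 ≈ -1.8122e+8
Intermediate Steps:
c(s) = 2 + s (c(s) = s + 2 = 2 + s)
B(g, Q) = (2 - 8*Q)**4 (B(g, Q) = (2 - 2*Q*4)**4 = (2 - 8*Q)**4)
B(-286, -191)/(-30238) = (16*(-1 + 4*(-191))**4)/(-30238) = (16*(-1 - 764)**4)*(-1/30238) = (16*(-765)**4)*(-1/30238) = (16*342488300625)*(-1/30238) = 5479812810000*(-1/30238) = -2739906405000/15119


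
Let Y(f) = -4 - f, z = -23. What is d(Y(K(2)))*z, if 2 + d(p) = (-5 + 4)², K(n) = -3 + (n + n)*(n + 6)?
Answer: 23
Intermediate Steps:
K(n) = -3 + 2*n*(6 + n) (K(n) = -3 + (2*n)*(6 + n) = -3 + 2*n*(6 + n))
d(p) = -1 (d(p) = -2 + (-5 + 4)² = -2 + (-1)² = -2 + 1 = -1)
d(Y(K(2)))*z = -1*(-23) = 23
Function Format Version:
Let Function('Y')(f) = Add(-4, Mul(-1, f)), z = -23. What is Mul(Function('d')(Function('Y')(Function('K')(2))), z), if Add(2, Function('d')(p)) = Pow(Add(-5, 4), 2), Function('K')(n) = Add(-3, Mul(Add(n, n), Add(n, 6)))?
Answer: 23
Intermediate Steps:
Function('K')(n) = Add(-3, Mul(2, n, Add(6, n))) (Function('K')(n) = Add(-3, Mul(Mul(2, n), Add(6, n))) = Add(-3, Mul(2, n, Add(6, n))))
Function('d')(p) = -1 (Function('d')(p) = Add(-2, Pow(Add(-5, 4), 2)) = Add(-2, Pow(-1, 2)) = Add(-2, 1) = -1)
Mul(Function('d')(Function('Y')(Function('K')(2))), z) = Mul(-1, -23) = 23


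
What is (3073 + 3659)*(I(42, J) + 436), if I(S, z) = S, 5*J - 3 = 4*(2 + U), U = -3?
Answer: 3217896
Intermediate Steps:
J = -⅕ (J = ⅗ + (4*(2 - 3))/5 = ⅗ + (4*(-1))/5 = ⅗ + (⅕)*(-4) = ⅗ - ⅘ = -⅕ ≈ -0.20000)
(3073 + 3659)*(I(42, J) + 436) = (3073 + 3659)*(42 + 436) = 6732*478 = 3217896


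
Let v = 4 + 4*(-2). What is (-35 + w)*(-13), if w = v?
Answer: 507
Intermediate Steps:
v = -4 (v = 4 - 8 = -4)
w = -4
(-35 + w)*(-13) = (-35 - 4)*(-13) = -39*(-13) = 507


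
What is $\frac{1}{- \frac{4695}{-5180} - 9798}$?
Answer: $- \frac{1036}{10149789} \approx -0.00010207$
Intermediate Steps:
$\frac{1}{- \frac{4695}{-5180} - 9798} = \frac{1}{\left(-4695\right) \left(- \frac{1}{5180}\right) - 9798} = \frac{1}{\frac{939}{1036} - 9798} = \frac{1}{- \frac{10149789}{1036}} = - \frac{1036}{10149789}$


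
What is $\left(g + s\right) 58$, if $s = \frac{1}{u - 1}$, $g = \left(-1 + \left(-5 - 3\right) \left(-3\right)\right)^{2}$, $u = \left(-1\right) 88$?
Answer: $\frac{2730640}{89} \approx 30681.0$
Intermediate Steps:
$u = -88$
$g = 529$ ($g = \left(-1 - -24\right)^{2} = \left(-1 + 24\right)^{2} = 23^{2} = 529$)
$s = - \frac{1}{89}$ ($s = \frac{1}{-88 - 1} = \frac{1}{-89} = - \frac{1}{89} \approx -0.011236$)
$\left(g + s\right) 58 = \left(529 - \frac{1}{89}\right) 58 = \frac{47080}{89} \cdot 58 = \frac{2730640}{89}$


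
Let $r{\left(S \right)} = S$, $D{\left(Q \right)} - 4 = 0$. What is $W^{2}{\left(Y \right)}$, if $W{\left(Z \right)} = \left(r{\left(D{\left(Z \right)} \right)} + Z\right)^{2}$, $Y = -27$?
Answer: $279841$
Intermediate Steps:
$D{\left(Q \right)} = 4$ ($D{\left(Q \right)} = 4 + 0 = 4$)
$W{\left(Z \right)} = \left(4 + Z\right)^{2}$
$W^{2}{\left(Y \right)} = \left(\left(4 - 27\right)^{2}\right)^{2} = \left(\left(-23\right)^{2}\right)^{2} = 529^{2} = 279841$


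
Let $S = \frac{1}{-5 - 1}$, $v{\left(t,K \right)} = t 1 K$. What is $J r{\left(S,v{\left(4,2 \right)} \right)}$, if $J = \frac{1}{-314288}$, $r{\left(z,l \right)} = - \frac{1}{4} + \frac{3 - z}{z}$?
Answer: $\frac{77}{1257152} \approx 6.125 \cdot 10^{-5}$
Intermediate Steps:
$v{\left(t,K \right)} = K t$ ($v{\left(t,K \right)} = t K = K t$)
$S = - \frac{1}{6}$ ($S = \frac{1}{-6} = - \frac{1}{6} \approx -0.16667$)
$r{\left(z,l \right)} = - \frac{1}{4} + \frac{3 - z}{z}$ ($r{\left(z,l \right)} = \left(-1\right) \frac{1}{4} + \frac{3 - z}{z} = - \frac{1}{4} + \frac{3 - z}{z}$)
$J = - \frac{1}{314288} \approx -3.1818 \cdot 10^{-6}$
$J r{\left(S,v{\left(4,2 \right)} \right)} = - \frac{- \frac{5}{4} + \frac{3}{- \frac{1}{6}}}{314288} = - \frac{- \frac{5}{4} + 3 \left(-6\right)}{314288} = - \frac{- \frac{5}{4} - 18}{314288} = \left(- \frac{1}{314288}\right) \left(- \frac{77}{4}\right) = \frac{77}{1257152}$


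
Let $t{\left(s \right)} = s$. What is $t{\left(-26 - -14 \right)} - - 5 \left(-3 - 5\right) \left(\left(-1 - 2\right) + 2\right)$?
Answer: $28$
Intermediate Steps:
$t{\left(-26 - -14 \right)} - - 5 \left(-3 - 5\right) \left(\left(-1 - 2\right) + 2\right) = \left(-26 - -14\right) - - 5 \left(-3 - 5\right) \left(\left(-1 - 2\right) + 2\right) = \left(-26 + 14\right) - - 5 \left(-3 - 5\right) \left(-3 + 2\right) = -12 - \left(-5\right) \left(-8\right) \left(-1\right) = -12 - 40 \left(-1\right) = -12 - -40 = -12 + 40 = 28$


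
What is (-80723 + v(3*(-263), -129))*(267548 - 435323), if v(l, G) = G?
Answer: 13564944300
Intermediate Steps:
(-80723 + v(3*(-263), -129))*(267548 - 435323) = (-80723 - 129)*(267548 - 435323) = -80852*(-167775) = 13564944300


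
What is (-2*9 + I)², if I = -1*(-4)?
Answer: 196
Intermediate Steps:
I = 4
(-2*9 + I)² = (-2*9 + 4)² = (-18 + 4)² = (-14)² = 196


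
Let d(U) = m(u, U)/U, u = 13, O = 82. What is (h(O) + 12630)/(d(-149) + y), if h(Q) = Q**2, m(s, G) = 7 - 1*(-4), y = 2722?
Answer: 2883746/405567 ≈ 7.1104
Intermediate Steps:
m(s, G) = 11 (m(s, G) = 7 + 4 = 11)
d(U) = 11/U
(h(O) + 12630)/(d(-149) + y) = (82**2 + 12630)/(11/(-149) + 2722) = (6724 + 12630)/(11*(-1/149) + 2722) = 19354/(-11/149 + 2722) = 19354/(405567/149) = 19354*(149/405567) = 2883746/405567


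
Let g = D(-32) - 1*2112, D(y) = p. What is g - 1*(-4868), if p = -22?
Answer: 2734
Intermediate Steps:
D(y) = -22
g = -2134 (g = -22 - 1*2112 = -22 - 2112 = -2134)
g - 1*(-4868) = -2134 - 1*(-4868) = -2134 + 4868 = 2734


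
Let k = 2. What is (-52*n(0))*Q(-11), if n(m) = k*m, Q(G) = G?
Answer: 0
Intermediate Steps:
n(m) = 2*m
(-52*n(0))*Q(-11) = -104*0*(-11) = -52*0*(-11) = 0*(-11) = 0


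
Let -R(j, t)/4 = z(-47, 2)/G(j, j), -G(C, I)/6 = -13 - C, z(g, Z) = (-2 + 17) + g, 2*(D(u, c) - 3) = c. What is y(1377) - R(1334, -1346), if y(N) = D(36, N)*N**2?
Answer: 10596901830559/8082 ≈ 1.3112e+9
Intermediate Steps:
D(u, c) = 3 + c/2
z(g, Z) = 15 + g
G(C, I) = 78 + 6*C (G(C, I) = -6*(-13 - C) = 78 + 6*C)
R(j, t) = 128/(78 + 6*j) (R(j, t) = -4*(15 - 47)/(78 + 6*j) = -(-128)/(78 + 6*j) = 128/(78 + 6*j))
y(N) = N**2*(3 + N/2) (y(N) = (3 + N/2)*N**2 = N**2*(3 + N/2))
y(1377) - R(1334, -1346) = (1/2)*1377**2*(6 + 1377) - 64/(3*(13 + 1334)) = (1/2)*1896129*1383 - 64/(3*1347) = 2622346407/2 - 64/(3*1347) = 2622346407/2 - 1*64/4041 = 2622346407/2 - 64/4041 = 10596901830559/8082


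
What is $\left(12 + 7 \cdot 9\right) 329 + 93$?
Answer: $24768$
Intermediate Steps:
$\left(12 + 7 \cdot 9\right) 329 + 93 = \left(12 + 63\right) 329 + 93 = 75 \cdot 329 + 93 = 24675 + 93 = 24768$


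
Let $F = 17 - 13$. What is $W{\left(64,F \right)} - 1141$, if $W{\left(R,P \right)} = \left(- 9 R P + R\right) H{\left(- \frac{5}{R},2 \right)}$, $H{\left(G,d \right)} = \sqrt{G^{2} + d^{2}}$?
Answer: $-1141 - 35 \sqrt{16409} \approx -5624.4$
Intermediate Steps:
$F = 4$ ($F = 17 - 13 = 4$)
$W{\left(R,P \right)} = \sqrt{4 + \frac{25}{R^{2}}} \left(R - 9 P R\right)$ ($W{\left(R,P \right)} = \left(- 9 R P + R\right) \sqrt{\left(- \frac{5}{R}\right)^{2} + 2^{2}} = \left(- 9 P R + R\right) \sqrt{\frac{25}{R^{2}} + 4} = \left(R - 9 P R\right) \sqrt{4 + \frac{25}{R^{2}}} = \sqrt{4 + \frac{25}{R^{2}}} \left(R - 9 P R\right)$)
$W{\left(64,F \right)} - 1141 = 64 \sqrt{\frac{25 + 4 \cdot 64^{2}}{4096}} \left(1 - 36\right) - 1141 = 64 \sqrt{\frac{25 + 4 \cdot 4096}{4096}} \left(1 - 36\right) - 1141 = 64 \sqrt{\frac{25 + 16384}{4096}} \left(-35\right) - 1141 = 64 \sqrt{\frac{1}{4096} \cdot 16409} \left(-35\right) - 1141 = 64 \sqrt{\frac{16409}{4096}} \left(-35\right) - 1141 = 64 \frac{\sqrt{16409}}{64} \left(-35\right) - 1141 = - 35 \sqrt{16409} - 1141 = -1141 - 35 \sqrt{16409}$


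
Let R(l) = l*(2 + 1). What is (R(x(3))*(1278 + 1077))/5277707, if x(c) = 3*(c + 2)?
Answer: 105975/5277707 ≈ 0.020080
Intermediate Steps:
x(c) = 6 + 3*c (x(c) = 3*(2 + c) = 6 + 3*c)
R(l) = 3*l (R(l) = l*3 = 3*l)
(R(x(3))*(1278 + 1077))/5277707 = ((3*(6 + 3*3))*(1278 + 1077))/5277707 = ((3*(6 + 9))*2355)*(1/5277707) = ((3*15)*2355)*(1/5277707) = (45*2355)*(1/5277707) = 105975*(1/5277707) = 105975/5277707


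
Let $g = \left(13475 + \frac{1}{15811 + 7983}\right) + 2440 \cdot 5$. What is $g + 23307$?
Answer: $\frac{1165477709}{23794} \approx 48982.0$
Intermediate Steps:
$g = \frac{610910951}{23794}$ ($g = \left(13475 + \frac{1}{23794}\right) + 12200 = \frac{320624151}{23794} + 12200 = \frac{610910951}{23794} \approx 25675.0$)
$g + 23307 = \frac{610910951}{23794} + 23307 = \frac{1165477709}{23794}$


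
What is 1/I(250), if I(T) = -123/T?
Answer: -250/123 ≈ -2.0325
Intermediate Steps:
1/I(250) = 1/(-123/250) = -250/123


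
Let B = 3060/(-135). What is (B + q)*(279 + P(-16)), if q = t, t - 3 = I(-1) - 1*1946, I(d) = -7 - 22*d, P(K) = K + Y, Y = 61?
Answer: -632016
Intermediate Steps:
P(K) = 61 + K (P(K) = K + 61 = 61 + K)
I(d) = -7 - 22*d
B = -68/3 (B = 3060*(-1/135) = -68/3 ≈ -22.667)
t = -1928 (t = 3 + ((-7 - 22*(-1)) - 1*1946) = 3 + ((-7 + 22) - 1946) = 3 + (15 - 1946) = 3 - 1931 = -1928)
q = -1928
(B + q)*(279 + P(-16)) = (-68/3 - 1928)*(279 + (61 - 16)) = -5852*(279 + 45)/3 = -5852/3*324 = -632016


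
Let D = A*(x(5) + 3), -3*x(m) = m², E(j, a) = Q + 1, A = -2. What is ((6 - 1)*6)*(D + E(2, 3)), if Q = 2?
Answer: 410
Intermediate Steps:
E(j, a) = 3 (E(j, a) = 2 + 1 = 3)
x(m) = -m²/3
D = 32/3 (D = -2*(-⅓*5² + 3) = -2*(-⅓*25 + 3) = -2*(-25/3 + 3) = -2*(-16/3) = 32/3 ≈ 10.667)
((6 - 1)*6)*(D + E(2, 3)) = ((6 - 1)*6)*(32/3 + 3) = (5*6)*(41/3) = 30*(41/3) = 410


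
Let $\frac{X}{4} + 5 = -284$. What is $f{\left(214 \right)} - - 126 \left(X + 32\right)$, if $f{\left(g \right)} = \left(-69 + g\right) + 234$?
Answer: $-141245$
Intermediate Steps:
$X = -1156$ ($X = -20 + 4 \left(-284\right) = -20 - 1136 = -1156$)
$f{\left(g \right)} = 165 + g$
$f{\left(214 \right)} - - 126 \left(X + 32\right) = \left(165 + 214\right) - - 126 \left(-1156 + 32\right) = 379 - \left(-126\right) \left(-1124\right) = 379 - 141624 = -141245$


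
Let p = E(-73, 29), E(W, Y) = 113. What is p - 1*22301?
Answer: -22188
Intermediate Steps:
p = 113
p - 1*22301 = 113 - 1*22301 = 113 - 22301 = -22188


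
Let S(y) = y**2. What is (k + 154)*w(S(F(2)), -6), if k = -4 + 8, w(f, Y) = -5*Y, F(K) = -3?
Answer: 4740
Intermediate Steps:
k = 4
(k + 154)*w(S(F(2)), -6) = (4 + 154)*(-5*(-6)) = 158*30 = 4740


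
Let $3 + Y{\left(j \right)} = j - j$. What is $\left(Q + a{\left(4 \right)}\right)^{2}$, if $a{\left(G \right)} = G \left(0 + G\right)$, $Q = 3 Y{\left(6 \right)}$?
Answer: $49$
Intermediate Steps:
$Y{\left(j \right)} = -3$ ($Y{\left(j \right)} = -3 + \left(j - j\right) = -3 + 0 = -3$)
$Q = -9$ ($Q = 3 \left(-3\right) = -9$)
$a{\left(G \right)} = G^{2}$ ($a{\left(G \right)} = G G = G^{2}$)
$\left(Q + a{\left(4 \right)}\right)^{2} = \left(-9 + 4^{2}\right)^{2} = \left(-9 + 16\right)^{2} = 7^{2} = 49$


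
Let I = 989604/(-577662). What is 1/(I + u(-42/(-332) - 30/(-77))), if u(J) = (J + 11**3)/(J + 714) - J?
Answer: -11239117319968230/4110306939160819 ≈ -2.7344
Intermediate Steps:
I = -164934/96277 (I = 989604*(-1/577662) = -164934/96277 ≈ -1.7131)
u(J) = -J + (1331 + J)/(714 + J) (u(J) = (J + 1331)/(714 + J) - J = (1331 + J)/(714 + J) - J = -J + (1331 + J)/(714 + J))
1/(I + u(-42/(-332) - 30/(-77))) = 1/(-164934/96277 + (1331 - (-42/(-332) - 30/(-77))**2 - 713*(-42/(-332) - 30/(-77)))/(714 + (-42/(-332) - 30/(-77)))) = 1/(-164934/96277 + (1331 - (-42*(-1/332) - 30*(-1/77))**2 - 713*(-42*(-1/332) - 30*(-1/77)))/(714 + (-42*(-1/332) - 30*(-1/77)))) = 1/(-164934/96277 + (1331 - (21/166 + 30/77)**2 - 713*(21/166 + 30/77))/(714 + (21/166 + 30/77))) = 1/(-164934/96277 + (1331 - (6597/12782)**2 - 713*6597/12782)/(714 + 6597/12782)) = 1/(-164934/96277 + (1331 - 1*43520409/163379524 - 4703661/12782)/(9132945/12782)) = 1/(-164934/96277 + 12782*(1331 - 43520409/163379524 - 4703661/12782)/9132945) = 1/(-164934/96277 + (12782/9132945)*(157292431133/163379524)) = 1/(-164934/96277 + 157292431133/116737302990) = 1/(-4110306939160819/11239117319968230) = -11239117319968230/4110306939160819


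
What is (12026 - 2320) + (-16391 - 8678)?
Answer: -15363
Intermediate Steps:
(12026 - 2320) + (-16391 - 8678) = 9706 - 25069 = -15363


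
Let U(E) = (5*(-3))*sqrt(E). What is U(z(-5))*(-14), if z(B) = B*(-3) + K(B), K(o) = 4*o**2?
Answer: 210*sqrt(115) ≈ 2252.0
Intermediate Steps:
z(B) = -3*B + 4*B**2 (z(B) = B*(-3) + 4*B**2 = -3*B + 4*B**2)
U(E) = -15*sqrt(E)
U(z(-5))*(-14) = -15*sqrt(115)*(-14) = 210*sqrt(115)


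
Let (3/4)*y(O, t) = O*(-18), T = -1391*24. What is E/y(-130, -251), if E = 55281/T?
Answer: -18427/34719360 ≈ -0.00053074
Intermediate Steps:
T = -33384
y(O, t) = -24*O (y(O, t) = 4*(O*(-18))/3 = 4*(-18*O)/3 = -24*O)
E = -18427/11128 (E = 55281/(-33384) = 55281*(-1/33384) = -18427/11128 ≈ -1.6559)
E/y(-130, -251) = -18427/(11128*((-24*(-130)))) = -18427/11128/3120 = -18427/11128*1/3120 = -18427/34719360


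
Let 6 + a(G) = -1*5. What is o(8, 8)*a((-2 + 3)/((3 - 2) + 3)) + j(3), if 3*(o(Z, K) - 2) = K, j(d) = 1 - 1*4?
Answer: -163/3 ≈ -54.333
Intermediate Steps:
j(d) = -3 (j(d) = 1 - 4 = -3)
o(Z, K) = 2 + K/3
a(G) = -11 (a(G) = -6 - 1*5 = -6 - 5 = -11)
o(8, 8)*a((-2 + 3)/((3 - 2) + 3)) + j(3) = (2 + (⅓)*8)*(-11) - 3 = (2 + 8/3)*(-11) - 3 = (14/3)*(-11) - 3 = -154/3 - 3 = -163/3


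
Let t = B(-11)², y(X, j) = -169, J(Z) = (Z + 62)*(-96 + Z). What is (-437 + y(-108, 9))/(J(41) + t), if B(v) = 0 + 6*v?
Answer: 606/1309 ≈ 0.46295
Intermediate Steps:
B(v) = 6*v
J(Z) = (-96 + Z)*(62 + Z) (J(Z) = (62 + Z)*(-96 + Z) = (-96 + Z)*(62 + Z))
t = 4356 (t = (6*(-11))² = (-66)² = 4356)
(-437 + y(-108, 9))/(J(41) + t) = (-437 - 169)/((-5952 + 41² - 34*41) + 4356) = -606/((-5952 + 1681 - 1394) + 4356) = -606/(-5665 + 4356) = -606/(-1309) = -606*(-1/1309) = 606/1309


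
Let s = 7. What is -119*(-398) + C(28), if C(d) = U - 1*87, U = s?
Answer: 47282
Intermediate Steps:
U = 7
C(d) = -80 (C(d) = 7 - 1*87 = 7 - 87 = -80)
-119*(-398) + C(28) = -119*(-398) - 80 = 47362 - 80 = 47282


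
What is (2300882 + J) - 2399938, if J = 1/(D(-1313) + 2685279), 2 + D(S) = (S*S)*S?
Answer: -223954325597121/2260886020 ≈ -99056.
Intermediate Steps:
D(S) = -2 + S**3 (D(S) = -2 + (S*S)*S = -2 + S**2*S = -2 + S**3)
J = -1/2260886020 (J = 1/((-2 + (-1313)**3) + 2685279) = 1/((-2 - 2263571297) + 2685279) = 1/(-2263571299 + 2685279) = 1/(-2260886020) = -1/2260886020 ≈ -4.4230e-10)
(2300882 + J) - 2399938 = (2300882 - 1/2260886020) - 2399938 = 5202031947469639/2260886020 - 2399938 = -223954325597121/2260886020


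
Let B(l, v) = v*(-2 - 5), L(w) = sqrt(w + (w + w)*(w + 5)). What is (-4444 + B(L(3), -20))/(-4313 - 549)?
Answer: 2152/2431 ≈ 0.88523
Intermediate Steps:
L(w) = sqrt(w + 2*w*(5 + w)) (L(w) = sqrt(w + (2*w)*(5 + w)) = sqrt(w + 2*w*(5 + w)))
B(l, v) = -7*v (B(l, v) = v*(-7) = -7*v)
(-4444 + B(L(3), -20))/(-4313 - 549) = (-4444 - 7*(-20))/(-4313 - 549) = (-4444 + 140)/(-4862) = -4304*(-1/4862) = 2152/2431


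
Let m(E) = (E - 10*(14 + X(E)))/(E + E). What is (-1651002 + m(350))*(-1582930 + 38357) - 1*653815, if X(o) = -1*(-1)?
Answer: 17850644119171/7 ≈ 2.5501e+12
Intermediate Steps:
X(o) = 1
m(E) = (-150 + E)/(2*E) (m(E) = (E - 10*(14 + 1))/(E + E) = (E - 10*15)/((2*E)) = (E - 150)*(1/(2*E)) = (-150 + E)*(1/(2*E)) = (-150 + E)/(2*E))
(-1651002 + m(350))*(-1582930 + 38357) - 1*653815 = (-1651002 + (½)*(-150 + 350)/350)*(-1582930 + 38357) - 1*653815 = (-1651002 + (½)*(1/350)*200)*(-1544573) - 653815 = (-1651002 + 2/7)*(-1544573) - 653815 = -11557012/7*(-1544573) - 653815 = 17850648695876/7 - 653815 = 17850644119171/7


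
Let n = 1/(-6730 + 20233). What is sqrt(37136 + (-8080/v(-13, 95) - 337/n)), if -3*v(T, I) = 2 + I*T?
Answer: I*sqrt(762407139255)/411 ≈ 2124.5*I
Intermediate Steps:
v(T, I) = -2/3 - I*T/3 (v(T, I) = -(2 + I*T)/3 = -2/3 - I*T/3)
n = 1/13503 ≈ 7.4058e-5
sqrt(37136 + (-8080/v(-13, 95) - 337/n)) = sqrt(37136 + (-8080/(-2/3 - 1/3*95*(-13)) - 337/1/13503)) = sqrt(37136 + (-8080/(-2/3 + 1235/3) - 337*13503)) = sqrt(37136 + (-8080/411 - 4550511)) = sqrt(37136 - 1870268101/411) = sqrt(-1855005205/411) = I*sqrt(762407139255)/411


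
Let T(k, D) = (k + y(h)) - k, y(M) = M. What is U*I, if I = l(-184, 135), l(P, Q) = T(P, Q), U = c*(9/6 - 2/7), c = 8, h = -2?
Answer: -136/7 ≈ -19.429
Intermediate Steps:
U = 68/7 (U = 8*(9/6 - 2/7) = 8*(9*(⅙) - 2*⅐) = 8*(3/2 - 2/7) = 8*(17/14) = 68/7 ≈ 9.7143)
T(k, D) = -2 (T(k, D) = (k - 2) - k = (-2 + k) - k = -2)
l(P, Q) = -2
I = -2
U*I = (68/7)*(-2) = -136/7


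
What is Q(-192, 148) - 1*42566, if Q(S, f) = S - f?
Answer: -42906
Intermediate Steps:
Q(-192, 148) - 1*42566 = (-192 - 1*148) - 1*42566 = (-192 - 148) - 42566 = -340 - 42566 = -42906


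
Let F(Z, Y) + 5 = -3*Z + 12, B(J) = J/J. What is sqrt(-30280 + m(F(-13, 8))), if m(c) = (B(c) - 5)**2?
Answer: 2*I*sqrt(7566) ≈ 173.97*I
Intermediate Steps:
B(J) = 1
F(Z, Y) = 7 - 3*Z (F(Z, Y) = -5 + (-3*Z + 12) = -5 + (12 - 3*Z) = 7 - 3*Z)
m(c) = 16 (m(c) = (1 - 5)**2 = (-4)**2 = 16)
sqrt(-30280 + m(F(-13, 8))) = sqrt(-30280 + 16) = sqrt(-30264) = 2*I*sqrt(7566)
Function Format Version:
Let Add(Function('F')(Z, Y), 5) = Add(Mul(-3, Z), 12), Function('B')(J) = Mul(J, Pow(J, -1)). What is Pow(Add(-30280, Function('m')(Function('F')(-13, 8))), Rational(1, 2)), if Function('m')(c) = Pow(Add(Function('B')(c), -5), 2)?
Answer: Mul(2, I, Pow(7566, Rational(1, 2))) ≈ Mul(173.97, I)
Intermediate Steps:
Function('B')(J) = 1
Function('F')(Z, Y) = Add(7, Mul(-3, Z)) (Function('F')(Z, Y) = Add(-5, Add(Mul(-3, Z), 12)) = Add(-5, Add(12, Mul(-3, Z))) = Add(7, Mul(-3, Z)))
Function('m')(c) = 16 (Function('m')(c) = Pow(Add(1, -5), 2) = Pow(-4, 2) = 16)
Pow(Add(-30280, Function('m')(Function('F')(-13, 8))), Rational(1, 2)) = Pow(Add(-30280, 16), Rational(1, 2)) = Pow(-30264, Rational(1, 2)) = Mul(2, I, Pow(7566, Rational(1, 2)))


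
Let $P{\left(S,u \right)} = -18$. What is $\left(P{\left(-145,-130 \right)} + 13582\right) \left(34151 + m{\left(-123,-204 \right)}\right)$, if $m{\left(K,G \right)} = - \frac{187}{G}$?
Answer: $\frac{1389709793}{3} \approx 4.6324 \cdot 10^{8}$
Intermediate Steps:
$\left(P{\left(-145,-130 \right)} + 13582\right) \left(34151 + m{\left(-123,-204 \right)}\right) = \left(-18 + 13582\right) \left(34151 - \frac{187}{-204}\right) = 13564 \left(34151 - - \frac{11}{12}\right) = 13564 \left(34151 + \frac{11}{12}\right) = 13564 \cdot \frac{409823}{12} = \frac{1389709793}{3}$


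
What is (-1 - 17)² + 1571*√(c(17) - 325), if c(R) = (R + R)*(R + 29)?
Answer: 324 + 1571*√1239 ≈ 55622.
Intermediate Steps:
c(R) = 2*R*(29 + R) (c(R) = (2*R)*(29 + R) = 2*R*(29 + R))
(-1 - 17)² + 1571*√(c(17) - 325) = (-1 - 17)² + 1571*√(2*17*(29 + 17) - 325) = (-18)² + 1571*√(2*17*46 - 325) = 324 + 1571*√(1564 - 325) = 324 + 1571*√1239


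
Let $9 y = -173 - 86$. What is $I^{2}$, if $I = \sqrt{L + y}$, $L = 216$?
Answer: $\frac{1685}{9} \approx 187.22$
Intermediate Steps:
$y = - \frac{259}{9}$ ($y = \frac{-173 - 86}{9} = \frac{1}{9} \left(-259\right) = - \frac{259}{9} \approx -28.778$)
$I = \frac{\sqrt{1685}}{3}$ ($I = \sqrt{216 - \frac{259}{9}} = \sqrt{\frac{1685}{9}} = \frac{\sqrt{1685}}{3} \approx 13.683$)
$I^{2} = \left(\frac{\sqrt{1685}}{3}\right)^{2} = \frac{1685}{9}$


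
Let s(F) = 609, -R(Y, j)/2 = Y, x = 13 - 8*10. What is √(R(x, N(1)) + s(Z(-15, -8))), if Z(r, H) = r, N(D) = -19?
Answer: √743 ≈ 27.258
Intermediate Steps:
x = -67 (x = 13 - 80 = -67)
R(Y, j) = -2*Y
√(R(x, N(1)) + s(Z(-15, -8))) = √(-2*(-67) + 609) = √(134 + 609) = √743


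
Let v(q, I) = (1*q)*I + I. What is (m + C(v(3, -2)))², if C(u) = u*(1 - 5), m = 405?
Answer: 190969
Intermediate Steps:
v(q, I) = I + I*q (v(q, I) = q*I + I = I*q + I = I + I*q)
C(u) = -4*u (C(u) = u*(-4) = -4*u)
(m + C(v(3, -2)))² = (405 - (-8)*(1 + 3))² = (405 - (-8)*4)² = (405 - 4*(-8))² = (405 + 32)² = 437² = 190969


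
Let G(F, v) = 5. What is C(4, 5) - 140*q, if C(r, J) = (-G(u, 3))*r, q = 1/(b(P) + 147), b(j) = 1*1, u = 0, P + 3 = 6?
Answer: -775/37 ≈ -20.946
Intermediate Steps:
P = 3 (P = -3 + 6 = 3)
b(j) = 1
q = 1/148 (q = 1/(1 + 147) = 1/148 ≈ 0.0067568)
C(r, J) = -5*r (C(r, J) = (-1*5)*r = -5*r)
C(4, 5) - 140*q = -5*4 - 140*1/148 = -20 - 35/37 = -775/37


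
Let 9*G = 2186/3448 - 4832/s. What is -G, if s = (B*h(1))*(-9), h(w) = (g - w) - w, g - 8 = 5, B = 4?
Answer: -2190799/1536084 ≈ -1.4262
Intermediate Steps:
g = 13 (g = 8 + 5 = 13)
h(w) = 13 - 2*w (h(w) = (13 - w) - w = 13 - 2*w)
s = -396 (s = (4*(13 - 2*1))*(-9) = (4*(13 - 2))*(-9) = (4*11)*(-9) = 44*(-9) = -396)
G = 2190799/1536084 (G = (2186/3448 - 4832/(-396))/9 = (2186*(1/3448) - 4832*(-1/396))/9 = (1093/1724 + 1208/99)/9 = (⅑)*(2190799/170676) = 2190799/1536084 ≈ 1.4262)
-G = -1*2190799/1536084 = -2190799/1536084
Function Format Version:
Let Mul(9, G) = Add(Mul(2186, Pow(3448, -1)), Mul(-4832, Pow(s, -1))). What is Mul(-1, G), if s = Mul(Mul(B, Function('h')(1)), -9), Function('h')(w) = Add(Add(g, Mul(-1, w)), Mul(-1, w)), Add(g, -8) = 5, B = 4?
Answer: Rational(-2190799, 1536084) ≈ -1.4262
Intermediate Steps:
g = 13 (g = Add(8, 5) = 13)
Function('h')(w) = Add(13, Mul(-2, w)) (Function('h')(w) = Add(Add(13, Mul(-1, w)), Mul(-1, w)) = Add(13, Mul(-2, w)))
s = -396 (s = Mul(Mul(4, Add(13, Mul(-2, 1))), -9) = Mul(Mul(4, Add(13, -2)), -9) = Mul(Mul(4, 11), -9) = Mul(44, -9) = -396)
G = Rational(2190799, 1536084) (G = Mul(Rational(1, 9), Add(Mul(2186, Pow(3448, -1)), Mul(-4832, Pow(-396, -1)))) = Mul(Rational(1, 9), Add(Mul(2186, Rational(1, 3448)), Mul(-4832, Rational(-1, 396)))) = Mul(Rational(1, 9), Add(Rational(1093, 1724), Rational(1208, 99))) = Mul(Rational(1, 9), Rational(2190799, 170676)) = Rational(2190799, 1536084) ≈ 1.4262)
Mul(-1, G) = Mul(-1, Rational(2190799, 1536084)) = Rational(-2190799, 1536084)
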